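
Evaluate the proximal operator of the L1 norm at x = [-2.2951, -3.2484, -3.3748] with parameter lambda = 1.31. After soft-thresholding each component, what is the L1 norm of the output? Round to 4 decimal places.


Soft-thresholding with lambda = 1.31:
prox(-2.2951) = sign(-2.2951)*max(|-2.2951| - 1.31, 0) = -0.9851
prox(-3.2484) = sign(-3.2484)*max(|-3.2484| - 1.31, 0) = -1.9384
prox(-3.3748) = sign(-3.3748)*max(|-3.3748| - 1.31, 0) = -2.0648
prox(x) = [-0.9851, -1.9384, -2.0648]
||prox(x)||_1 = 0.9851 + 1.9384 + 2.0648 = 4.9883


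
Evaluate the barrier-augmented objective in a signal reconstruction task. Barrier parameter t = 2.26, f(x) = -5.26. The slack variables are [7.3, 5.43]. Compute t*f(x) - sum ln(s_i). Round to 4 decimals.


Step 1: Compute log-barrier.
ln values: [1.9879, 1.6919]
phi = -(1.9879 + 1.6919) = -3.6798
Step 2: Compute augmented objective.
t*f(x) = 2.26*-5.26 = -11.8876
Total = -11.8876 - 3.6798 = -15.5674


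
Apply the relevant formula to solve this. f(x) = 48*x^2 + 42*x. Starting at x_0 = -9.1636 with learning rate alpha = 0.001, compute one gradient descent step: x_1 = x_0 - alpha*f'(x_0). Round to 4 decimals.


We compute the gradient at x_0 and apply the update.
f'(x) = 96*x + 42
f'(-9.1636) = 96*-9.1636 + 42 = -837.7056
x_1 = -9.1636 - 0.001*-837.7056 = -8.3259


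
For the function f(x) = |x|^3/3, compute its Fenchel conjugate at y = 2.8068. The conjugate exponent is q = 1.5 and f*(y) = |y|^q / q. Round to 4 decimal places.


The conjugate exponent q satisfies 1/p + 1/q = 1.
p = 3, so q = 3/(3 - 1) = 1.5
|y|^q = 2.8068^1.5 = 4.7024
f*(2.8068) = 4.7024 / 1.5 = 3.1349


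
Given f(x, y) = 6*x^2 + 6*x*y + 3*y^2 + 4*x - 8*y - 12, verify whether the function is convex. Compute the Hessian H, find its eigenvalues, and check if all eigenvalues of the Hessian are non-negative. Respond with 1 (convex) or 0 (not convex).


The Hessian of f(x,y) = 6*x^2 + 6*x*y + 3*y^2 + 4*x - 8*y - 12 is:
H = [[12, 6], [6, 6]]
Trace = 12 + 6 = 18
Determinant = 12*6 - (6)^2 = 36
Discriminant = (18)^2 - 4*36 = 180.0
Eigenvalues: lambda_1 = 2.2918, lambda_2 = 15.7082
The function is convex.

1


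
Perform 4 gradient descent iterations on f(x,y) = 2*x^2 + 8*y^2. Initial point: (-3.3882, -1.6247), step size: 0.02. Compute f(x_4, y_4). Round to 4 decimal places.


Gradient descent on f(x,y) = 2*x^2 + 8*y^2.
Starting point: (-3.3882, -1.6247), alpha = 0.02
Step 1: grad_x = 2*2*-3.3882 = -13.5528, grad_y = 2*8*-1.6247 = -25.9952
  x_1 = -3.3882 - 0.02*-13.5528 = -3.1171
  y_1 = -1.6247 - 0.02*-25.9952 = -1.1048
Step 2: grad_x = 2*2*-3.1171 = -12.4686, grad_y = 2*8*-1.1048 = -17.6767
  x_2 = -3.1171 - 0.02*-12.4686 = -2.8678
  y_2 = -1.1048 - 0.02*-17.6767 = -0.7513
Step 3: grad_x = 2*2*-2.8678 = -11.4711, grad_y = 2*8*-0.7513 = -12.0202
  x_3 = -2.8678 - 0.02*-11.4711 = -2.6384
  y_3 = -0.7513 - 0.02*-12.0202 = -0.5109
Step 4: grad_x = 2*2*-2.6384 = -10.5534, grad_y = 2*8*-0.5109 = -8.1737
  x_4 = -2.6384 - 0.02*-10.5534 = -2.4273
  y_4 = -0.5109 - 0.02*-8.1737 = -0.3474
f(-2.4273, -0.3474) = 2*(-2.4273)^2 + 8*(-0.3474)^2 = 12.7488


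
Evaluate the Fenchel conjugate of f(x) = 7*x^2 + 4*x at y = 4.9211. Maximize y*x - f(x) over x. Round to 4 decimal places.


f*(y) = sup_x {y*x - a*x^2 - b*x} = sup_x {(y-b)*x - a*x^2}
FOC: (y - b) - 2a*x = 0 => x* = (y - b)/(2a)
x* = (4.9211 - 4)/(2*7) = 0.0658
f*(4.9211) = (y-b)^2/(4a) = (4.9211 - 4)^2/(4*7)
= 0.8484/28 = 0.0303


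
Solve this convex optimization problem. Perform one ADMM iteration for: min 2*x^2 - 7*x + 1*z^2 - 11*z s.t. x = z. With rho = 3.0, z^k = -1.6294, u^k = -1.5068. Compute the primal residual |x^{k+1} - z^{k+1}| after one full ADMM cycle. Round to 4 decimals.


ADMM iteration with rho = 3.0, z^k = -1.6294, u^k = -1.5068
Step 1: x-update.
Minimize 2*x^2 - 7*x + (3.0/2)*(x + 1.6294 - 1.5068)^2
FOC: (2*2 + 3.0)*x = 7 + 3.0*(-1.6294 + 1.5068)
x^{k+1} = 0.9475
Step 2: z-update.
Minimize 1*z^2 - 11*z + (3.0/2)*(0.9475 - z - 1.5068)^2
FOC: (2*1 + 3.0)*z = 11 + 3.0*(0.9475 - 1.5068)
z^{k+1} = 1.8644
Step 3: u-update.
u^{k+1} = -1.5068 + 0.9475 - 1.8644 = -2.4237
Step 4: Primal residual = |0.9475 - 1.8644| = 0.9169


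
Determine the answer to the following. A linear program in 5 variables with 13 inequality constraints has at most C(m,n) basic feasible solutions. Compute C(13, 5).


Each vertex corresponds to some choice of n active constraints out of m, so the number of vertices is at most C(m, n) = m! / (n!(m-n)!).
m = 13, n = 5
Numerator: 13 * 12 * 11 * 10 * 9
Denominator: 5! = 120
C(13, 5) = 1287


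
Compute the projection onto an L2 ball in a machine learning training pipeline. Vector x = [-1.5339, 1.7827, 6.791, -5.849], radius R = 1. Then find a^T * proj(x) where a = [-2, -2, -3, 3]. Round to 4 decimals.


Step 1: Compute ||x|| (intermediates to 6 decimals).
||x|| = sqrt((-1.5339)^2 + 1.7827^2 + 6.791^2 + (-5.849)^2) = 9.266032
Step 2: Project.
Since ||x|| > R, scale = R/||x|| = 1/9.266032 = 0.107921, proj(x) = scale * x
proj(x) = [-0.16554, 0.192391, 0.732892, -0.63123]
Step 3: Dot product.
a^T * proj(x) = -2*(-0.16554) - 2*0.192391 - 3*0.732892 + 3*(-0.63123) = -4.1461


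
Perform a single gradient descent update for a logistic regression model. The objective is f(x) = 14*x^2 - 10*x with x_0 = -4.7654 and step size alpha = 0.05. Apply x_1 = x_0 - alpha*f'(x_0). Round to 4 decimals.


We compute the gradient at x_0 and apply the update.
f'(x) = 28*x - 10
f'(-4.7654) = 28*-4.7654 - 10 = -143.4312
x_1 = -4.7654 - 0.05*-143.4312 = 2.4062


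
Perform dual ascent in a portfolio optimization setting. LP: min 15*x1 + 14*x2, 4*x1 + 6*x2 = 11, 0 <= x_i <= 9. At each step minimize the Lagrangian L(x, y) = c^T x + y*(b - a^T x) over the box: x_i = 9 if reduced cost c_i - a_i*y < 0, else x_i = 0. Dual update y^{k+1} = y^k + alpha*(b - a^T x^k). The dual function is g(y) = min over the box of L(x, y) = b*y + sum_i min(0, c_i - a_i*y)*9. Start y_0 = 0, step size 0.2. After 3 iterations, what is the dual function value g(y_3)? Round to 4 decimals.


Dual ascent for LP: min 15*x1 + 14*x2, 4*x1 + 6*x2 = 11, 0 <= x_i <= 9
Step 1: y^k = 0.0, reduced costs: (15.0, 14.0)
  x^k = (0.0, 0.0), subgradient = b - a^T x = 11.0
  y^{k+1} = 0.0 + 0.2*11.0 = 2.2
Step 2: y^k = 2.2, reduced costs: (6.2, 0.8)
  x^k = (0.0, 0.0), subgradient = b - a^T x = 11.0
  y^{k+1} = 2.2 + 0.2*11.0 = 4.4
Step 3: y^k = 4.4, reduced costs: (-2.6, -12.4)
  x^k = (9.0, 9.0), subgradient = b - a^T x = -79.0
  y^{k+1} = 4.4 + 0.2*-79.0 = -11.4
Dual objective at y_3 = -11.4: reduced costs (60.6, 82.4), box minimizer x = (0.0, 0.0)
g(y_3) = b*y + (c1 - a1*y)*x1 + (c2 - a2*y)*x2 = 11*(-11.4) + 60.6*0.0 + 82.4*0.0 = -125.4 + 0.0 + 0.0 = -125.4


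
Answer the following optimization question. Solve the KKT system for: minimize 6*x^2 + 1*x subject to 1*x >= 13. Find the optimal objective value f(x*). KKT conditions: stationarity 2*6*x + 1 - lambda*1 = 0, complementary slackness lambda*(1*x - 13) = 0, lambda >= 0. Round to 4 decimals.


Step 1: Try lambda = 0 (constraint inactive).
x_unc = -1/(2*6) = -0.0833
Check: 1*-0.0833 = -0.0833 < 13 -- violated!
Step 2: Constraint must be active: 1*x = 13
x* = 13/1 = 13.0
lambda = (2*6*13.0 + 1)/1 = 157.0
Step 3: Compute optimal value.
f(x*) = 6*13.0^2 + 1*13.0 = 1027.0


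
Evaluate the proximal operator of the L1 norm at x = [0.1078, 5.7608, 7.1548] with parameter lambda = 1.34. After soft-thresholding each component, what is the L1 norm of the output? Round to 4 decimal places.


Soft-thresholding with lambda = 1.34:
prox(0.1078) = sign(0.1078)*max(|0.1078| - 1.34, 0) = 0.0
prox(5.7608) = sign(5.7608)*max(|5.7608| - 1.34, 0) = 4.4208
prox(7.1548) = sign(7.1548)*max(|7.1548| - 1.34, 0) = 5.8148
prox(x) = [0.0, 4.4208, 5.8148]
||prox(x)||_1 = 0.0 + 4.4208 + 5.8148 = 10.2356


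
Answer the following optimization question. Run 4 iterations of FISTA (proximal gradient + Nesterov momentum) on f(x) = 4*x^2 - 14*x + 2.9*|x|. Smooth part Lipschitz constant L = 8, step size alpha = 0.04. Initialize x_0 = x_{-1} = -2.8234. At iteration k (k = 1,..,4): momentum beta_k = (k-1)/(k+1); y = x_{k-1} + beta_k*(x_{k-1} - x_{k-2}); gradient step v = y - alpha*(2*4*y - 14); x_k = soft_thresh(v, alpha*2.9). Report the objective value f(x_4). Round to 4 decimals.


FISTA on f(x) = 4*x^2 - 14*x + 2.9*|x|
L = 8, alpha = 0.04
Iteration 1: beta = 0.0, y = -2.8234 + 0.0*(-2.8234 + 2.8234) = -2.8234
  grad(y) = -36.5872, v = y - alpha*grad = -1.3599
  prox(v) = soft_thresh(-1.3599, 0.116) = -1.2439
Iteration 2: beta = 0.3333, y = -1.2439 + 0.3333*(-1.2439 + 2.8234) = -0.7174
  grad(y) = -19.7393, v = y - alpha*grad = 0.0722
  prox(v) = soft_thresh(0.0722, 0.116) = 0.0
Iteration 3: beta = 0.5, y = 0.0 + 0.5*(0.0 + 1.2439) = 0.622
  grad(y) = -9.0244, v = y - alpha*grad = 0.9829
  prox(v) = soft_thresh(0.9829, 0.116) = 0.8669
Iteration 4: beta = 0.6, y = 0.8669 + 0.6*(0.8669 - 0.0) = 1.3871
  grad(y) = -2.9033, v = y - alpha*grad = 1.5032
  prox(v) = soft_thresh(1.5032, 0.116) = 1.3872
f(x_4) = 4*1.3872^2 - 14*1.3872 + 2.9*|1.3872| = -7.7006


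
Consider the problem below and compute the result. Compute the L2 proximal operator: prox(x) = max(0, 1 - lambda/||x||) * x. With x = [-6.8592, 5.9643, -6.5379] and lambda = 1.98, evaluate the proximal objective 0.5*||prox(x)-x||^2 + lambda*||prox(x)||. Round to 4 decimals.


Step 1: Compute ||x||.
||x|| = 11.1967
Step 2: Compute scaling factor.
scale = max(0, 1 - 1.98/11.1967) = 0.8232
Step 3: prox(x) = [-5.6462, 4.9096, -5.3817]
||prox(x)|| = 9.2167
Step 4: Proximal objective.
0.5*||prox-x||^2 = 1.9602
lambda*||prox|| = 18.2491
Total = 20.2092


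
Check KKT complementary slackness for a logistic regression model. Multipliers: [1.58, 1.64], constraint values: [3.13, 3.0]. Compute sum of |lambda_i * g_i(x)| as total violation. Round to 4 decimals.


KKT complementary slackness check:
lambda_1 * g_1 = 1.58 * 3.13 = 4.9454
lambda_2 * g_2 = 1.64 * 3.0 = 4.92
Total violation = 4.9454 + 4.92 = 9.8654


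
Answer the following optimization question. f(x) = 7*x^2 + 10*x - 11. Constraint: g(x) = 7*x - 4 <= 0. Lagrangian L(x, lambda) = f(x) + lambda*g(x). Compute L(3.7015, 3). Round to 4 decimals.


Step 1: Evaluate f(x).
f(3.7015) = 7*3.7015^2 + 10*3.7015 - 11 = 121.9227
Step 2: Evaluate g(x).
g(3.7015) = 7*3.7015 - 4 = 21.9105
Step 3: Compute Lagrangian.
L = 121.9227 + 3*21.9105 = 187.6542


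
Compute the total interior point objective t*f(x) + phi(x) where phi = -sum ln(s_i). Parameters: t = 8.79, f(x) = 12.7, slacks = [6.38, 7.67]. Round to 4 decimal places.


Step 1: Compute log-barrier.
ln values: [1.8532, 2.0373]
phi = -(1.8532 + 2.0373) = -3.8905
Step 2: Compute augmented objective.
t*f(x) = 8.79*12.7 = 111.633
Total = 111.633 - 3.8905 = 107.7425


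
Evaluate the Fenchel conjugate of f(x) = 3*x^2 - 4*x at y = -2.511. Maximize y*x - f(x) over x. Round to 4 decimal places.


f*(y) = sup_x {y*x - a*x^2 - b*x} = sup_x {(y-b)*x - a*x^2}
FOC: (y - b) - 2a*x = 0 => x* = (y - b)/(2a)
x* = (-2.511 + 4)/(2*3) = 0.2482
f*(-2.511) = (y-b)^2/(4a) = (-2.511 + 4)^2/(4*3)
= 2.2171/12 = 0.1848


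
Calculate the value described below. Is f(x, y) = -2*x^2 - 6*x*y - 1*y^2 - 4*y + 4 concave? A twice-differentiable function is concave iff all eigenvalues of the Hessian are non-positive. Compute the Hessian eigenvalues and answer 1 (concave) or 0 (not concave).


The Hessian of f(x,y) = -2*x^2 - 6*x*y - 1*y^2 - 4*y + 4 is:
H = [[-4, -6], [-6, -2]]
Trace = -4 - 2 = -6
Determinant = -4*-2 - (-6)^2 = -28
Discriminant = (-6)^2 - 4*-28 = 148.0
Eigenvalues: lambda_1 = -9.0828, lambda_2 = 3.0828
The function is not concave.

0


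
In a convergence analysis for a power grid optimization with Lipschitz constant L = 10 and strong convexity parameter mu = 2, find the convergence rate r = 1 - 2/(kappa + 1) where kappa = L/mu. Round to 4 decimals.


Step 1: Compute the condition number.
kappa = L/mu = 10/2 = 5.0
Step 2: Compute the convergence rate.
r = 1 - 2/(kappa + 1) = 1 - 2*mu/(L + mu) = (L - mu)/(L + mu) = 8/12 = 0.6667


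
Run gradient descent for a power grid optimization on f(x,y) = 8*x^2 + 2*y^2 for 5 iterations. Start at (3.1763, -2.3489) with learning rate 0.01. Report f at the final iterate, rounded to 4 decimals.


Gradient descent on f(x,y) = 8*x^2 + 2*y^2.
Starting point: (3.1763, -2.3489), alpha = 0.01
Step 1: grad_x = 2*8*3.1763 = 50.8208, grad_y = 2*2*-2.3489 = -9.3956
  x_1 = 3.1763 - 0.01*50.8208 = 2.6681
  y_1 = -2.3489 - 0.01*-9.3956 = -2.2549
Step 2: grad_x = 2*8*2.6681 = 42.6895, grad_y = 2*2*-2.2549 = -9.0198
  x_2 = 2.6681 - 0.01*42.6895 = 2.2412
  y_2 = -2.2549 - 0.01*-9.0198 = -2.1647
Step 3: grad_x = 2*8*2.2412 = 35.8592, grad_y = 2*2*-2.1647 = -8.659
  x_3 = 2.2412 - 0.01*35.8592 = 1.8826
  y_3 = -2.1647 - 0.01*-8.659 = -2.0782
Step 4: grad_x = 2*8*1.8826 = 30.1217, grad_y = 2*2*-2.0782 = -8.3126
  x_4 = 1.8826 - 0.01*30.1217 = 1.5814
  y_4 = -2.0782 - 0.01*-8.3126 = -1.995
Step 5: grad_x = 2*8*1.5814 = 25.3022, grad_y = 2*2*-1.995 = -7.9801
  x_5 = 1.5814 - 0.01*25.3022 = 1.3284
  y_5 = -1.995 - 0.01*-7.9801 = -1.9152
f(1.3284, -1.9152) = 8*1.3284^2 + 2*(-1.9152)^2 = 21.4527


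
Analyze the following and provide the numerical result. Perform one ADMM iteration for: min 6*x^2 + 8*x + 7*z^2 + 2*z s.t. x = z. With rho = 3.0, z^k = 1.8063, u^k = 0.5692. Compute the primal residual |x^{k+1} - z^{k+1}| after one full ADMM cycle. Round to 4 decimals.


ADMM iteration with rho = 3.0, z^k = 1.8063, u^k = 0.5692
Step 1: x-update.
Minimize 6*x^2 + 8*x + (3.0/2)*(x - 1.8063 + 0.5692)^2
FOC: (2*6 + 3.0)*x = -8 + 3.0*(1.8063 - 0.5692)
x^{k+1} = -0.2859
Step 2: z-update.
Minimize 7*z^2 + 2*z + (3.0/2)*(-0.2859 - z + 0.5692)^2
FOC: (2*7 + 3.0)*z = -2 + 3.0*(-0.2859 + 0.5692)
z^{k+1} = -0.0677
Step 3: u-update.
u^{k+1} = 0.5692 - 0.2859 + 0.0677 = 0.3509
Step 4: Primal residual = |-0.2859 + 0.0677| = 0.2183


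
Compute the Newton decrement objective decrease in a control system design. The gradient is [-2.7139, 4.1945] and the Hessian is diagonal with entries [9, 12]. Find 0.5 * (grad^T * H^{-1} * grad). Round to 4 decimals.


Step 1: H is diagonal, so H^(-1) * g = [-0.3015, 0.3495].
Step 2: g^T H^(-1) g = sum_i g_i^2 / H_ii
  = (-2.7139)^2/9 + (4.1945)^2/12
  = 0.8184 + 1.4662 = 2.2845
Step 3: Objective decrease = 0.5 * g^T H^(-1) g = 1.1423


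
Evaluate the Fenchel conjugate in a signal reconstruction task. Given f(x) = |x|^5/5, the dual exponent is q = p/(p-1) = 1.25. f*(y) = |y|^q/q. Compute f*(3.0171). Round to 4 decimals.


The conjugate exponent q satisfies 1/p + 1/q = 1.
p = 5, so q = 5/(5 - 1) = 1.25
|y|^q = 3.0171^1.25 = 3.9764
f*(3.0171) = 3.9764 / 1.25 = 3.1811


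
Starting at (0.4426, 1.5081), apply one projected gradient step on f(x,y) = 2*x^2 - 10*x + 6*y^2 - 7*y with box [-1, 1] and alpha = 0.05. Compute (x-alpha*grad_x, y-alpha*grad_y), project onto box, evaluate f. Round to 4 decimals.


Step 1: Compute gradient at (0.4426, 1.5081).
grad_x = 2*2*0.4426 - 10 = -8.2296
grad_y = 2*6*1.5081 - 7 = 11.0972
Step 2: Gradient step.
x_raw = 0.4426 - 0.05*-8.2296 = 0.8541
y_raw = 1.5081 - 0.05*11.0972 = 0.9532
Step 3: Project onto [-1, 1].
x_proj = clip(0.8541) = 0.8541
y_proj = clip(0.9532) = 0.9532
Step 4: Evaluate f.
f(0.8541, 0.9532) = -8.3026


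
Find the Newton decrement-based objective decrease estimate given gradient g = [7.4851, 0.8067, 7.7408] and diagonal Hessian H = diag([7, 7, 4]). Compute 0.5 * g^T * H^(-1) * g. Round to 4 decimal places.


Step 1: H is diagonal, so H^(-1) * g = [1.0693, 0.1152, 1.9352].
Step 2: g^T H^(-1) g = sum_i g_i^2 / H_ii
  = (7.4851)^2/7 + (0.8067)^2/7 + (7.7408)^2/4
  = 8.0038 + 0.093 + 14.98 = 23.0768
Step 3: Objective decrease = 0.5 * g^T H^(-1) g = 11.5384


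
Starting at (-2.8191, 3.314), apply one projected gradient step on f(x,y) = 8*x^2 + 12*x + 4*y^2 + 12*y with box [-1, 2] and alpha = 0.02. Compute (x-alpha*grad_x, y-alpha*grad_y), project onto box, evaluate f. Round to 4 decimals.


Step 1: Compute gradient at (-2.8191, 3.314).
grad_x = 2*8*-2.8191 + 12 = -33.1056
grad_y = 2*4*3.314 + 12 = 38.512
Step 2: Gradient step.
x_raw = -2.8191 - 0.02*-33.1056 = -2.157
y_raw = 3.314 - 0.02*38.512 = 2.5438
Step 3: Project onto [-1, 2].
x_proj = clip(-2.157) = -1.0
y_proj = clip(2.5438) = 2.0
Step 4: Evaluate f.
f(-1.0, 2.0) = 36.0


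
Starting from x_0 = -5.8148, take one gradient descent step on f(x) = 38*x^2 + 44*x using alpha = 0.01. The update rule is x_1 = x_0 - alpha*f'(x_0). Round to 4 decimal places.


We compute the gradient at x_0 and apply the update.
f'(x) = 76*x + 44
f'(-5.8148) = 76*-5.8148 + 44 = -397.9248
x_1 = -5.8148 - 0.01*-397.9248 = -1.8356


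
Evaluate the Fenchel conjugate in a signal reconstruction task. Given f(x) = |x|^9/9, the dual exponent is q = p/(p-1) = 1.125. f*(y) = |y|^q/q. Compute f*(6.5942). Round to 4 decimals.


The conjugate exponent q satisfies 1/p + 1/q = 1.
p = 9, so q = 9/(9 - 1) = 1.125
|y|^q = 6.5942^1.125 = 8.3475
f*(6.5942) = 8.3475 / 1.125 = 7.42


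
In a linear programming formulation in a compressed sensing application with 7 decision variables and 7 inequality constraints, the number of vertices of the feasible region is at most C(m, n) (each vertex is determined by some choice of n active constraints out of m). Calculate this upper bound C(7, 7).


Each vertex corresponds to some choice of n active constraints out of m, so the number of vertices is at most C(m, n) = m! / (n!(m-n)!).
m = 7, n = 7
Numerator: 7 * 6 * 5 * 4 * 3 * 2 * 1
Denominator: 7! = 5040
C(7, 7) = 1


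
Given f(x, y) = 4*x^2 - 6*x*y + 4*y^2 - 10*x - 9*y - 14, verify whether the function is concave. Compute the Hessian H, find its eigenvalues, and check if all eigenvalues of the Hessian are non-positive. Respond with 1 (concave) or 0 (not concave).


The Hessian of f(x,y) = 4*x^2 - 6*x*y + 4*y^2 - 10*x - 9*y - 14 is:
H = [[8, -6], [-6, 8]]
Trace = 8 + 8 = 16
Determinant = 8*8 - (-6)^2 = 28
Discriminant = (16)^2 - 4*28 = 144.0
Eigenvalues: lambda_1 = 2.0, lambda_2 = 14.0
The function is not concave.

0


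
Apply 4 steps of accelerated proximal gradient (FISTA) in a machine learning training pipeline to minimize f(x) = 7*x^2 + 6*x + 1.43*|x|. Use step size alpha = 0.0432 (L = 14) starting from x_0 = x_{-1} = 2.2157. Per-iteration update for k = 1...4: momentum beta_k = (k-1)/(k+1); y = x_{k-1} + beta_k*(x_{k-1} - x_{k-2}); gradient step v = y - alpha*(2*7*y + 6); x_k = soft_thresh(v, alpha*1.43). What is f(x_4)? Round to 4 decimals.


FISTA on f(x) = 7*x^2 + 6*x + 1.43*|x|
L = 14, alpha = 0.0432
Iteration 1: beta = 0.0, y = 2.2157 + 0.0*(2.2157 - 2.2157) = 2.2157
  grad(y) = 37.0198, v = y - alpha*grad = 0.6164
  prox(v) = soft_thresh(0.6164, 0.0618) = 0.5547
Iteration 2: beta = 0.3333, y = 0.5547 + 0.3333*(0.5547 - 2.2157) = 0.001
  grad(y) = 6.0139, v = y - alpha*grad = -0.2588
  prox(v) = soft_thresh(-0.2588, 0.0618) = -0.197
Iteration 3: beta = 0.5, y = -0.197 + 0.5*(-0.197 - 0.5547) = -0.5729
  grad(y) = -2.0204, v = y - alpha*grad = -0.4856
  prox(v) = soft_thresh(-0.4856, 0.0618) = -0.4238
Iteration 4: beta = 0.6, y = -0.4238 + 0.6*(-0.4238 + 0.197) = -0.5599
  grad(y) = -1.8387, v = y - alpha*grad = -0.4805
  prox(v) = soft_thresh(-0.4805, 0.0618) = -0.4187
f(x_4) = 7*(-0.4187)^2 + 6*(-0.4187) + 1.43*|-0.4187| = -0.6863


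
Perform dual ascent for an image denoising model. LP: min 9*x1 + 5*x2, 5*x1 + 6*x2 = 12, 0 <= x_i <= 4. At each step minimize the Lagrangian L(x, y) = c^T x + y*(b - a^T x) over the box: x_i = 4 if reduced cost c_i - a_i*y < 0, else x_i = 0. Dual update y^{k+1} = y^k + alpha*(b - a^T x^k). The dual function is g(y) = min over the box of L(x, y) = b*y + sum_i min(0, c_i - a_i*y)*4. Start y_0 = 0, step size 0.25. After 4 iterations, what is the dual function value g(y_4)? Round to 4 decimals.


Dual ascent for LP: min 9*x1 + 5*x2, 5*x1 + 6*x2 = 12, 0 <= x_i <= 4
Step 1: y^k = 0.0, reduced costs: (9.0, 5.0)
  x^k = (0.0, 0.0), subgradient = b - a^T x = 12.0
  y^{k+1} = 0.0 + 0.25*12.0 = 3.0
Step 2: y^k = 3.0, reduced costs: (-6.0, -13.0)
  x^k = (4.0, 4.0), subgradient = b - a^T x = -32.0
  y^{k+1} = 3.0 + 0.25*-32.0 = -5.0
Step 3: y^k = -5.0, reduced costs: (34.0, 35.0)
  x^k = (0.0, 0.0), subgradient = b - a^T x = 12.0
  y^{k+1} = -5.0 + 0.25*12.0 = -2.0
Step 4: y^k = -2.0, reduced costs: (19.0, 17.0)
  x^k = (0.0, 0.0), subgradient = b - a^T x = 12.0
  y^{k+1} = -2.0 + 0.25*12.0 = 1.0
Dual objective at y_4 = 1.0: reduced costs (4.0, -1.0), box minimizer x = (0.0, 4.0)
g(y_4) = b*y + (c1 - a1*y)*x1 + (c2 - a2*y)*x2 = 12*1.0 + 4.0*0.0 + (-1.0)*4.0 = 12.0 + 0.0 - 4.0 = 8.0


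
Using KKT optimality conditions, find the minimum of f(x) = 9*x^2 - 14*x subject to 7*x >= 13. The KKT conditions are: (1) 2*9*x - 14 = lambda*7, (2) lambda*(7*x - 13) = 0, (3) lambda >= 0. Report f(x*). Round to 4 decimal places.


Step 1: Try lambda = 0 (constraint inactive).
x_unc = 14/(2*9) = 0.7778
Check: 7*0.7778 = 5.4446 < 13 -- violated!
Step 2: Constraint must be active: 7*x = 13
x* = 13/7 = 1.8571 (rounded; the exact value 13/7 is used below)
lambda = (2*9*(13/7) - 14)/7 = 2.7755
Step 3: Compute optimal value.
f(x*) = 9*(13/7)^2 - 14*(13/7) = 5.0408


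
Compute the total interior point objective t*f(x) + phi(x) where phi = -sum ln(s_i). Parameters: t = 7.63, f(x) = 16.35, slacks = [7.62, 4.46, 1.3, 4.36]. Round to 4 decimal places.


Step 1: Compute log-barrier.
ln values: [2.0308, 1.4951, 0.2624, 1.4725]
phi = -(2.0308 + 1.4951 + 0.2624 + 1.4725) = -5.2608
Step 2: Compute augmented objective.
t*f(x) = 7.63*16.35 = 124.7505
Total = 124.7505 - 5.2608 = 119.4897


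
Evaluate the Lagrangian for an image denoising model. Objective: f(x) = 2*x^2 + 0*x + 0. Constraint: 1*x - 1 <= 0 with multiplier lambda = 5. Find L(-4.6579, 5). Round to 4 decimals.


Step 1: Evaluate f(x).
f(-4.6579) = 2*(-4.6579)^2 + 0*(-4.6579) + 0 = 43.3921
Step 2: Evaluate g(x).
g(-4.6579) = 1*-4.6579 - 1 = -5.6579
Step 3: Compute Lagrangian.
L = 43.3921 + 5*-5.6579 = 15.1026


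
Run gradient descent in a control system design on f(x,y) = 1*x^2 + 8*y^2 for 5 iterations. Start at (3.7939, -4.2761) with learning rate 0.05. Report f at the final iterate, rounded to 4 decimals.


Gradient descent on f(x,y) = 1*x^2 + 8*y^2.
Starting point: (3.7939, -4.2761), alpha = 0.05
Step 1: grad_x = 2*1*3.7939 = 7.5878, grad_y = 2*8*-4.2761 = -68.4176
  x_1 = 3.7939 - 0.05*7.5878 = 3.4145
  y_1 = -4.2761 - 0.05*-68.4176 = -0.8552
Step 2: grad_x = 2*1*3.4145 = 6.829, grad_y = 2*8*-0.8552 = -13.6835
  x_2 = 3.4145 - 0.05*6.829 = 3.0731
  y_2 = -0.8552 - 0.05*-13.6835 = -0.171
Step 3: grad_x = 2*1*3.0731 = 6.1461, grad_y = 2*8*-0.171 = -2.7367
  x_3 = 3.0731 - 0.05*6.1461 = 2.7658
  y_3 = -0.171 - 0.05*-2.7367 = -0.0342
Step 4: grad_x = 2*1*2.7658 = 5.5315, grad_y = 2*8*-0.0342 = -0.5473
  x_4 = 2.7658 - 0.05*5.5315 = 2.4892
  y_4 = -0.0342 - 0.05*-0.5473 = -0.0068
Step 5: grad_x = 2*1*2.4892 = 4.9784, grad_y = 2*8*-0.0068 = -0.1095
  x_5 = 2.4892 - 0.05*4.9784 = 2.2403
  y_5 = -0.0068 - 0.05*-0.1095 = -0.0014
f(2.2403, -0.0014) = 1*2.2403^2 + 8*(-0.0014)^2 = 5.0188


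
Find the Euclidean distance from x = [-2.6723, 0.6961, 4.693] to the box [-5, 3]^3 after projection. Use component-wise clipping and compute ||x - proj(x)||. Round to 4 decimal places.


Project each component onto [-5, 3].
clip(-2.6723) = -2.6723, clip(0.6961) = 0.6961, clip(4.693) = 3.0
Projection = [-2.6723, 0.6961, 3.0]
Squared diffs: [0.0, 0.0, 2.8662]
Distance = sqrt(2.8662) = 1.693


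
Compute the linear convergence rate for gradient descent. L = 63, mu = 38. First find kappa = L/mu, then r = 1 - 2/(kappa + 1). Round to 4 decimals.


Step 1: Compute the condition number.
kappa = L/mu = 63/38 = 1.6579
Step 2: Compute the convergence rate.
r = 1 - 2/(kappa + 1) = 1 - 2*mu/(L + mu) = (L - mu)/(L + mu) = 25/101 = 0.2475


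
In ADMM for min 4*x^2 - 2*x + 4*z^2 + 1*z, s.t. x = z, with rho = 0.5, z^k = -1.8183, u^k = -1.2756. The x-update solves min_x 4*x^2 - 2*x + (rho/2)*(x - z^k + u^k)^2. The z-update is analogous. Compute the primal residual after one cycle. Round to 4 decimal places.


ADMM iteration with rho = 0.5, z^k = -1.8183, u^k = -1.2756
Step 1: x-update.
Minimize 4*x^2 - 2*x + (0.5/2)*(x + 1.8183 - 1.2756)^2
FOC: (2*4 + 0.5)*x = 2 + 0.5*(-1.8183 + 1.2756)
x^{k+1} = 0.2034
Step 2: z-update.
Minimize 4*z^2 + 1*z + (0.5/2)*(0.2034 - z - 1.2756)^2
FOC: (2*4 + 0.5)*z = -1 + 0.5*(0.2034 - 1.2756)
z^{k+1} = -0.1807
Step 3: u-update.
u^{k+1} = -1.2756 + 0.2034 + 0.1807 = -0.8915
Step 4: Primal residual = |0.2034 + 0.1807| = 0.3841


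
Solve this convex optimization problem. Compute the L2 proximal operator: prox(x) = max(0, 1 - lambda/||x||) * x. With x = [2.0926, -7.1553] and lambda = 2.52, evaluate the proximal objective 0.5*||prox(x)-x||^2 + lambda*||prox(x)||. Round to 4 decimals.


Step 1: Compute ||x||.
||x|| = 7.455
Step 2: Compute scaling factor.
scale = max(0, 1 - 2.52/7.455) = 0.662
Step 3: prox(x) = [1.3852, -4.7366]
||prox(x)|| = 4.935
Step 4: Proximal objective.
0.5*||prox-x||^2 = 3.1752
lambda*||prox|| = 12.4362
Total = 15.6114


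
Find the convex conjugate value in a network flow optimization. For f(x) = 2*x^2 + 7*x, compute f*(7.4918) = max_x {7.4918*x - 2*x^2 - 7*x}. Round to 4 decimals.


f*(y) = sup_x {y*x - a*x^2 - b*x} = sup_x {(y-b)*x - a*x^2}
FOC: (y - b) - 2a*x = 0 => x* = (y - b)/(2a)
x* = (7.4918 - 7)/(2*2) = 0.123
f*(7.4918) = (y-b)^2/(4a) = (7.4918 - 7)^2/(4*2)
= 0.2419/8 = 0.0302


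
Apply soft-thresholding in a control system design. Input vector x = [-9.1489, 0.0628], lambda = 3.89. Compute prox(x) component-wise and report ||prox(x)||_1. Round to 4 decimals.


Soft-thresholding with lambda = 3.89:
prox(-9.1489) = sign(-9.1489)*max(|-9.1489| - 3.89, 0) = -5.2589
prox(0.0628) = sign(0.0628)*max(|0.0628| - 3.89, 0) = 0.0
prox(x) = [-5.2589, 0.0]
||prox(x)||_1 = 5.2589 + 0.0 = 5.2589


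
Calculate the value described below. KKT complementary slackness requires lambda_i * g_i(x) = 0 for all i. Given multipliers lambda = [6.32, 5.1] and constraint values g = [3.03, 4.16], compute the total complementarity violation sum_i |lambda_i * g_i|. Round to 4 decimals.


KKT complementary slackness check:
lambda_1 * g_1 = 6.32 * 3.03 = 19.1496
lambda_2 * g_2 = 5.1 * 4.16 = 21.216
Total violation = 19.1496 + 21.216 = 40.3656


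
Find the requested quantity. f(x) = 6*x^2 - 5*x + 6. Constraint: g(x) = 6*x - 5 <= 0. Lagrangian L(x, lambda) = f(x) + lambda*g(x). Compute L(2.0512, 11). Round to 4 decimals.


Step 1: Evaluate f(x).
f(2.0512) = 6*2.0512^2 - 5*2.0512 + 6 = 20.9885
Step 2: Evaluate g(x).
g(2.0512) = 6*2.0512 - 5 = 7.3072
Step 3: Compute Lagrangian.
L = 20.9885 + 11*7.3072 = 101.3677


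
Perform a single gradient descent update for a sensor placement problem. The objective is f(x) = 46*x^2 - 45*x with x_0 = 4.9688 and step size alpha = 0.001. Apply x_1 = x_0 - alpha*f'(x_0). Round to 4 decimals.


We compute the gradient at x_0 and apply the update.
f'(x) = 92*x - 45
f'(4.9688) = 92*4.9688 - 45 = 412.1296
x_1 = 4.9688 - 0.001*412.1296 = 4.5567


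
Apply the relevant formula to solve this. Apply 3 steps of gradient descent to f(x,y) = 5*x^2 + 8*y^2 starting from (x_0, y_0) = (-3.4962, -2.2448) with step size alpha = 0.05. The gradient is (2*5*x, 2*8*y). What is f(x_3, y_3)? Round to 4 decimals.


Gradient descent on f(x,y) = 5*x^2 + 8*y^2.
Starting point: (-3.4962, -2.2448), alpha = 0.05
Step 1: grad_x = 2*5*-3.4962 = -34.962, grad_y = 2*8*-2.2448 = -35.9168
  x_1 = -3.4962 - 0.05*-34.962 = -1.7481
  y_1 = -2.2448 - 0.05*-35.9168 = -0.449
Step 2: grad_x = 2*5*-1.7481 = -17.481, grad_y = 2*8*-0.449 = -7.1834
  x_2 = -1.7481 - 0.05*-17.481 = -0.8741
  y_2 = -0.449 - 0.05*-7.1834 = -0.0898
Step 3: grad_x = 2*5*-0.8741 = -8.7405, grad_y = 2*8*-0.0898 = -1.4367
  x_3 = -0.8741 - 0.05*-8.7405 = -0.437
  y_3 = -0.0898 - 0.05*-1.4367 = -0.018
f(-0.437, -0.018) = 5*(-0.437)^2 + 8*(-0.018)^2 = 0.9575


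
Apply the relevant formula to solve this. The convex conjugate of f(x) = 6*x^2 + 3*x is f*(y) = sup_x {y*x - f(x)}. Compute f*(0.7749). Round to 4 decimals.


f*(y) = sup_x {y*x - a*x^2 - b*x} = sup_x {(y-b)*x - a*x^2}
FOC: (y - b) - 2a*x = 0 => x* = (y - b)/(2a)
x* = (0.7749 - 3)/(2*6) = -0.1854
f*(0.7749) = (y-b)^2/(4a) = (0.7749 - 3)^2/(4*6)
= 4.9511/24 = 0.2063


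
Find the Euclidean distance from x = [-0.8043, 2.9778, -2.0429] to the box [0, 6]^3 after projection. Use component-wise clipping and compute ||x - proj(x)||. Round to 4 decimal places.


Project each component onto [0, 6].
clip(-0.8043) = 0.0, clip(2.9778) = 2.9778, clip(-2.0429) = 0.0
Projection = [0.0, 2.9778, 0.0]
Squared diffs: [0.6469, 0.0, 4.1734]
Distance = sqrt(4.8203) = 2.1955


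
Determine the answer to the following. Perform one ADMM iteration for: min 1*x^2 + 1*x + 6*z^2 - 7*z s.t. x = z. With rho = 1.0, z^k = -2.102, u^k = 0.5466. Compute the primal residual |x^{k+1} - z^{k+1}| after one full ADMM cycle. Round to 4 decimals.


ADMM iteration with rho = 1.0, z^k = -2.102, u^k = 0.5466
Step 1: x-update.
Minimize 1*x^2 + 1*x + (1.0/2)*(x + 2.102 + 0.5466)^2
FOC: (2*1 + 1.0)*x = -1 + 1.0*(-2.102 - 0.5466)
x^{k+1} = -1.2162
Step 2: z-update.
Minimize 6*z^2 - 7*z + (1.0/2)*(-1.2162 - z + 0.5466)^2
FOC: (2*6 + 1.0)*z = 7 + 1.0*(-1.2162 + 0.5466)
z^{k+1} = 0.487
Step 3: u-update.
u^{k+1} = 0.5466 - 1.2162 - 0.487 = -1.1566
Step 4: Primal residual = |-1.2162 - 0.487| = 1.7032


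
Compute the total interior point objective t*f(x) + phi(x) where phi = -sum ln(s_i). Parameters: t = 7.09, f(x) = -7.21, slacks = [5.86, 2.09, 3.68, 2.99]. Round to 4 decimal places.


Step 1: Compute log-barrier.
ln values: [1.7681, 0.7372, 1.3029, 1.0953]
phi = -(1.7681 + 0.7372 + 1.3029 + 1.0953) = -4.9035
Step 2: Compute augmented objective.
t*f(x) = 7.09*-7.21 = -51.1189
Total = -51.1189 - 4.9035 = -56.0224


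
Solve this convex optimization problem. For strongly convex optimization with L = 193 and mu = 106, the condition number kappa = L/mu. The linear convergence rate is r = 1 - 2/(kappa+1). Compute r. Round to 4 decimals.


Step 1: Compute the condition number.
kappa = L/mu = 193/106 = 1.8208
Step 2: Compute the convergence rate.
r = 1 - 2/(kappa + 1) = 1 - 2*mu/(L + mu) = (L - mu)/(L + mu) = 87/299 = 0.291


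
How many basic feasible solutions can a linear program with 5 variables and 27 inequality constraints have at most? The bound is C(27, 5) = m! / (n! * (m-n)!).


Each vertex corresponds to some choice of n active constraints out of m, so the number of vertices is at most C(m, n) = m! / (n!(m-n)!).
m = 27, n = 5
Numerator: 27 * 26 * 25 * 24 * 23
Denominator: 5! = 120
C(27, 5) = 80730


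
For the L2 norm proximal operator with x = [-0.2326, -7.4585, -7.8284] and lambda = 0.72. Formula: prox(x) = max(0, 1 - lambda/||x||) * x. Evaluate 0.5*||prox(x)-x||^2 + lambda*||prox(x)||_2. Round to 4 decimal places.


Step 1: Compute ||x||.
||x|| = 10.8151
Step 2: Compute scaling factor.
scale = max(0, 1 - 0.72/10.8151) = 0.9334
Step 3: prox(x) = [-0.2171, -6.962, -7.3072]
||prox(x)|| = 10.0951
Step 4: Proximal objective.
0.5*||prox-x||^2 = 0.2592
lambda*||prox|| = 7.2685
Total = 7.5277


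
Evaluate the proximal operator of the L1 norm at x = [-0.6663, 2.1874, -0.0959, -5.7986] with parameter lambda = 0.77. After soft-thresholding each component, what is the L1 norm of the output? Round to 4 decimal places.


Soft-thresholding with lambda = 0.77:
prox(-0.6663) = sign(-0.6663)*max(|-0.6663| - 0.77, 0) = 0.0
prox(2.1874) = sign(2.1874)*max(|2.1874| - 0.77, 0) = 1.4174
prox(-0.0959) = sign(-0.0959)*max(|-0.0959| - 0.77, 0) = 0.0
prox(-5.7986) = sign(-5.7986)*max(|-5.7986| - 0.77, 0) = -5.0286
prox(x) = [0.0, 1.4174, 0.0, -5.0286]
||prox(x)||_1 = 0.0 + 1.4174 + 0.0 + 5.0286 = 6.446


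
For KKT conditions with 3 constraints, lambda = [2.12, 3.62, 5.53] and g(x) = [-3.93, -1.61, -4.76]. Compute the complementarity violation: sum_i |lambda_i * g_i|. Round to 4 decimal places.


KKT complementary slackness check:
lambda_1 * g_1 = 2.12 * -3.93 = -8.3316
lambda_2 * g_2 = 3.62 * -1.61 = -5.8282
lambda_3 * g_3 = 5.53 * -4.76 = -26.3228
Total violation = 8.3316 + 5.8282 + 26.3228 = 40.4826


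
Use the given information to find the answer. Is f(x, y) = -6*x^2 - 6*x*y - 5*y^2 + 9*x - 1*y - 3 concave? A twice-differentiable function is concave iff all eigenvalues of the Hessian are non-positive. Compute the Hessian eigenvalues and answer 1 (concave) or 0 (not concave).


The Hessian of f(x,y) = -6*x^2 - 6*x*y - 5*y^2 + 9*x - 1*y - 3 is:
H = [[-12, -6], [-6, -10]]
Trace = -12 - 10 = -22
Determinant = -12*-10 - (-6)^2 = 84
Discriminant = (-22)^2 - 4*84 = 148.0
Eigenvalues: lambda_1 = -17.0828, lambda_2 = -4.9172
The function is concave.

1


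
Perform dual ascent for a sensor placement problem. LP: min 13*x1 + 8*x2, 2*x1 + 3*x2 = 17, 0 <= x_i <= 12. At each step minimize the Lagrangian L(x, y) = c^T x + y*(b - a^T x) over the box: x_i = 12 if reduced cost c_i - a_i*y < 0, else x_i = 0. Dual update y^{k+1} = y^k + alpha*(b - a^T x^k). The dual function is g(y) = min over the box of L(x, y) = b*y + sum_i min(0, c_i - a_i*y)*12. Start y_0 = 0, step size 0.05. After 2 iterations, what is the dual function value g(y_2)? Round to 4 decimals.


Dual ascent for LP: min 13*x1 + 8*x2, 2*x1 + 3*x2 = 17, 0 <= x_i <= 12
Step 1: y^k = 0.0, reduced costs: (13.0, 8.0)
  x^k = (0.0, 0.0), subgradient = b - a^T x = 17.0
  y^{k+1} = 0.0 + 0.05*17.0 = 0.85
Step 2: y^k = 0.85, reduced costs: (11.3, 5.45)
  x^k = (0.0, 0.0), subgradient = b - a^T x = 17.0
  y^{k+1} = 0.85 + 0.05*17.0 = 1.7
Dual objective at y_2 = 1.7: reduced costs (9.6, 2.9), box minimizer x = (0.0, 0.0)
g(y_2) = b*y + (c1 - a1*y)*x1 + (c2 - a2*y)*x2 = 17*1.7 + 9.6*0.0 + 2.9*0.0 = 28.9 + 0.0 + 0.0 = 28.9


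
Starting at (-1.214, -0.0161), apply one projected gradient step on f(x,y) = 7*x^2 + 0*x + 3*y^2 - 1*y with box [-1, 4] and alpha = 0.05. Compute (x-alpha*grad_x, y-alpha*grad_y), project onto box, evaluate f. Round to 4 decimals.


Step 1: Compute gradient at (-1.214, -0.0161).
grad_x = 2*7*-1.214 + 0 = -16.996
grad_y = 2*3*-0.0161 - 1 = -1.0966
Step 2: Gradient step.
x_raw = -1.214 - 0.05*-16.996 = -0.3642
y_raw = -0.0161 - 0.05*-1.0966 = 0.0387
Step 3: Project onto [-1, 4].
x_proj = clip(-0.3642) = -0.3642
y_proj = clip(0.0387) = 0.0387
Step 4: Evaluate f.
f(-0.3642, 0.0387) = 0.8943


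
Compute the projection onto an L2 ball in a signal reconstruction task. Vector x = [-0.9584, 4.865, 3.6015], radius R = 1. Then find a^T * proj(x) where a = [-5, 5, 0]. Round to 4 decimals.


Step 1: Compute ||x|| (intermediates to 6 decimals).
||x|| = sqrt((-0.9584)^2 + 4.865^2 + 3.6015^2) = 6.128422
Step 2: Project.
Since ||x|| > R, scale = R/||x|| = 1/6.128422 = 0.163174, proj(x) = scale * x
proj(x) = [-0.156386, 0.793842, 0.587671]
Step 3: Dot product.
a^T * proj(x) = -5*(-0.156386) + 5*0.793842 + 0*0.587671 = 4.7511


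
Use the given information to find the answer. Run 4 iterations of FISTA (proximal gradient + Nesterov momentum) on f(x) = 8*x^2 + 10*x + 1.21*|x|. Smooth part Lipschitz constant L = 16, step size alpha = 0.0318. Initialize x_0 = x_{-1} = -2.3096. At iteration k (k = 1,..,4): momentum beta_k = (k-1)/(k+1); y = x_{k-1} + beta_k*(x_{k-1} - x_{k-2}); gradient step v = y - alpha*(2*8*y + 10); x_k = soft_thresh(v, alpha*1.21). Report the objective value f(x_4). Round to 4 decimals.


FISTA on f(x) = 8*x^2 + 10*x + 1.21*|x|
L = 16, alpha = 0.0318
Iteration 1: beta = 0.0, y = -2.3096 + 0.0*(-2.3096 + 2.3096) = -2.3096
  grad(y) = -26.9536, v = y - alpha*grad = -1.4525
  prox(v) = soft_thresh(-1.4525, 0.0385) = -1.414
Iteration 2: beta = 0.3333, y = -1.414 + 0.3333*(-1.414 + 2.3096) = -1.1155
  grad(y) = -7.8474, v = y - alpha*grad = -0.8659
  prox(v) = soft_thresh(-0.8659, 0.0385) = -0.8274
Iteration 3: beta = 0.5, y = -0.8274 + 0.5*(-0.8274 + 1.414) = -0.5342
  grad(y) = 1.4535, v = y - alpha*grad = -0.5804
  prox(v) = soft_thresh(-0.5804, 0.0385) = -0.5419
Iteration 4: beta = 0.6, y = -0.5419 + 0.6*(-0.5419 + 0.8274) = -0.3706
  grad(y) = 4.0708, v = y - alpha*grad = -0.5
  prox(v) = soft_thresh(-0.5, 0.0385) = -0.4615
f(x_4) = 8*(-0.4615)^2 + 10*(-0.4615) + 1.21*|-0.4615| = -2.3528


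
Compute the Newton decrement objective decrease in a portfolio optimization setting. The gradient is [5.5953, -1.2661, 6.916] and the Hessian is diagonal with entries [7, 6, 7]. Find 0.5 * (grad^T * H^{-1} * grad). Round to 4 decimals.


Step 1: H is diagonal, so H^(-1) * g = [0.7993, -0.211, 0.988].
Step 2: g^T H^(-1) g = sum_i g_i^2 / H_ii
  = (5.5953)^2/7 + (-1.2661)^2/6 + (6.916)^2/7
  = 4.4725 + 0.2672 + 6.833 = 11.5727
Step 3: Objective decrease = 0.5 * g^T H^(-1) g = 5.7863


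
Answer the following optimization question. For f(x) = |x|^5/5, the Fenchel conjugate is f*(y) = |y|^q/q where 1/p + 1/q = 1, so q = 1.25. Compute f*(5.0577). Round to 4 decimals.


The conjugate exponent q satisfies 1/p + 1/q = 1.
p = 5, so q = 5/(5 - 1) = 1.25
|y|^q = 5.0577^1.25 = 7.5848
f*(5.0577) = 7.5848 / 1.25 = 6.0678


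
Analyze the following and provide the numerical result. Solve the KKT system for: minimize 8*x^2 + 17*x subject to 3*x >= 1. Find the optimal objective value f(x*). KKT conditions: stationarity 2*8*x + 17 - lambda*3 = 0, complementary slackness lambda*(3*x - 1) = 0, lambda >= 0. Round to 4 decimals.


Step 1: Try lambda = 0 (constraint inactive).
x_unc = -17/(2*8) = -1.0625
Check: 3*-1.0625 = -3.1875 < 1 -- violated!
Step 2: Constraint must be active: 3*x = 1
x* = 1/3 = 0.3333 (rounded; the exact value 1/3 is used below)
lambda = (2*8*(1/3) + 17)/3 = 7.4444
Step 3: Compute optimal value.
f(x*) = 8*(1/3)^2 + 17*(1/3) = 6.5556


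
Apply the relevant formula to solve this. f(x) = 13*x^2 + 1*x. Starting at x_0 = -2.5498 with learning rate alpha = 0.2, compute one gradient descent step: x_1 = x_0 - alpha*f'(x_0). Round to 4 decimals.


We compute the gradient at x_0 and apply the update.
f'(x) = 26*x + 1
f'(-2.5498) = 26*-2.5498 + 1 = -65.2948
x_1 = -2.5498 - 0.2*-65.2948 = 10.5092


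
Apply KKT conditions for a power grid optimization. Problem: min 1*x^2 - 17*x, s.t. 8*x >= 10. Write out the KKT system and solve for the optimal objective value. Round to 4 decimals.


Step 1: Try lambda = 0 (constraint inactive).
Stationarity: 2*1*x - 17 = 0
x* = 17/(2*1) = 8.5
Check constraint: 8*8.5 = 68.0 >= 10 -- satisfied.
Step 2: Compute optimal value.
f(x*) = 1*8.5^2 - 17*8.5 = -72.25


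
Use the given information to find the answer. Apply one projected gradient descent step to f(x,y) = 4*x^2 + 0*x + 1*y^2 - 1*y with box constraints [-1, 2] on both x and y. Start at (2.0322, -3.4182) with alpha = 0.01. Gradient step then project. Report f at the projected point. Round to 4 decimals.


Step 1: Compute gradient at (2.0322, -3.4182).
grad_x = 2*4*2.0322 + 0 = 16.2576
grad_y = 2*1*-3.4182 - 1 = -7.8364
Step 2: Gradient step.
x_raw = 2.0322 - 0.01*16.2576 = 1.8696
y_raw = -3.4182 - 0.01*-7.8364 = -3.3398
Step 3: Project onto [-1, 2].
x_proj = clip(1.8696) = 1.8696
y_proj = clip(-3.3398) = -1.0
Step 4: Evaluate f.
f(1.8696, -1.0) = 15.982


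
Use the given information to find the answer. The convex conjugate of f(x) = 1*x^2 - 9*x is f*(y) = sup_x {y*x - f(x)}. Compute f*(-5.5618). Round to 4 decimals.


f*(y) = sup_x {y*x - a*x^2 - b*x} = sup_x {(y-b)*x - a*x^2}
FOC: (y - b) - 2a*x = 0 => x* = (y - b)/(2a)
x* = (-5.5618 + 9)/(2*1) = 1.7191
f*(-5.5618) = (y-b)^2/(4a) = (-5.5618 + 9)^2/(4*1)
= 11.8212/4 = 2.9553


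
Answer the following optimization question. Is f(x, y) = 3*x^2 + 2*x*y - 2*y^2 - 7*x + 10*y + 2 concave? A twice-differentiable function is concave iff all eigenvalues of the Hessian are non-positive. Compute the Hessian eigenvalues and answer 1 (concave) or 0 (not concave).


The Hessian of f(x,y) = 3*x^2 + 2*x*y - 2*y^2 - 7*x + 10*y + 2 is:
H = [[6, 2], [2, -4]]
Trace = 6 - 4 = 2
Determinant = 6*-4 - (2)^2 = -28
Discriminant = (2)^2 - 4*-28 = 116.0
Eigenvalues: lambda_1 = -4.3852, lambda_2 = 6.3852
The function is not concave.

0


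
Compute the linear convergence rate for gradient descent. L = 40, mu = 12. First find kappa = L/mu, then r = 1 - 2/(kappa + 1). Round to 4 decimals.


Step 1: Compute the condition number.
kappa = L/mu = 40/12 = 3.3333
Step 2: Compute the convergence rate.
r = 1 - 2/(kappa + 1) = 1 - 2*mu/(L + mu) = (L - mu)/(L + mu) = 28/52 = 0.5385
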